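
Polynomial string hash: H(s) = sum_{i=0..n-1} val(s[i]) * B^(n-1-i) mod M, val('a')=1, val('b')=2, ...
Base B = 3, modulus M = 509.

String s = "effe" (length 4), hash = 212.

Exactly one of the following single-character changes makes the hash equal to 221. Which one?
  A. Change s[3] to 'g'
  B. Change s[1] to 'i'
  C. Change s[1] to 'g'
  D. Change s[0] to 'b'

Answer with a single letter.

Option A: s[3]='e'->'g', delta=(7-5)*3^0 mod 509 = 2, hash=212+2 mod 509 = 214
Option B: s[1]='f'->'i', delta=(9-6)*3^2 mod 509 = 27, hash=212+27 mod 509 = 239
Option C: s[1]='f'->'g', delta=(7-6)*3^2 mod 509 = 9, hash=212+9 mod 509 = 221 <-- target
Option D: s[0]='e'->'b', delta=(2-5)*3^3 mod 509 = 428, hash=212+428 mod 509 = 131

Answer: C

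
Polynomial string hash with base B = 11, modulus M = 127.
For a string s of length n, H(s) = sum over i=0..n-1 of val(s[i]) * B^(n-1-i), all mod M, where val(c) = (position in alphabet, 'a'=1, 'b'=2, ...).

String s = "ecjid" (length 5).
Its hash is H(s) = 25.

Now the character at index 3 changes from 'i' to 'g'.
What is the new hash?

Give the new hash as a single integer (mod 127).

Answer: 3

Derivation:
val('i') = 9, val('g') = 7
Position k = 3, exponent = n-1-k = 1
B^1 mod M = 11^1 mod 127 = 11
Delta = (7 - 9) * 11 mod 127 = 105
New hash = (25 + 105) mod 127 = 3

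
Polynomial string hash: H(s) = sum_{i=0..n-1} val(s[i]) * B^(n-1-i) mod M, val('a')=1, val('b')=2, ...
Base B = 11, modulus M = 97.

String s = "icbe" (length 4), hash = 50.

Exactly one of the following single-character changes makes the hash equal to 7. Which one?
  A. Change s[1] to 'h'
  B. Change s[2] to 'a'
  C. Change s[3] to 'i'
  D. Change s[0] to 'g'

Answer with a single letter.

Option A: s[1]='c'->'h', delta=(8-3)*11^2 mod 97 = 23, hash=50+23 mod 97 = 73
Option B: s[2]='b'->'a', delta=(1-2)*11^1 mod 97 = 86, hash=50+86 mod 97 = 39
Option C: s[3]='e'->'i', delta=(9-5)*11^0 mod 97 = 4, hash=50+4 mod 97 = 54
Option D: s[0]='i'->'g', delta=(7-9)*11^3 mod 97 = 54, hash=50+54 mod 97 = 7 <-- target

Answer: D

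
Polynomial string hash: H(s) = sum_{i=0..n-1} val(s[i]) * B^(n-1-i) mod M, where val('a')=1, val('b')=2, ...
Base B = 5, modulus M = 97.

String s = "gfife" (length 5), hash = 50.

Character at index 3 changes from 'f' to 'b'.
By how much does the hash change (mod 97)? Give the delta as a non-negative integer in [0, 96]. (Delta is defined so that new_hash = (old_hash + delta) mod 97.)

Delta formula: (val(new) - val(old)) * B^(n-1-k) mod M
  val('b') - val('f') = 2 - 6 = -4
  B^(n-1-k) = 5^1 mod 97 = 5
  Delta = -4 * 5 mod 97 = 77

Answer: 77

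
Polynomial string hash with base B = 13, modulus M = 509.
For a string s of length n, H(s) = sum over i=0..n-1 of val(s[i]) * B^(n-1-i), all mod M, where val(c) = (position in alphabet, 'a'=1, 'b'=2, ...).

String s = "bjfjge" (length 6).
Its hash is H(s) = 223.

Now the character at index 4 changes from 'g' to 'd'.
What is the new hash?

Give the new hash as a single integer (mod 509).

Answer: 184

Derivation:
val('g') = 7, val('d') = 4
Position k = 4, exponent = n-1-k = 1
B^1 mod M = 13^1 mod 509 = 13
Delta = (4 - 7) * 13 mod 509 = 470
New hash = (223 + 470) mod 509 = 184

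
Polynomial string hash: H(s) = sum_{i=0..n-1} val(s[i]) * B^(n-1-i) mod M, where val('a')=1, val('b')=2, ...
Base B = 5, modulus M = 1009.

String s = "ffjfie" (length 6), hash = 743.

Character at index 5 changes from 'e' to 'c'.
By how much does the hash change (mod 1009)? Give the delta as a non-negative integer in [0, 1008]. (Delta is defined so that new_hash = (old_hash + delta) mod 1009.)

Answer: 1007

Derivation:
Delta formula: (val(new) - val(old)) * B^(n-1-k) mod M
  val('c') - val('e') = 3 - 5 = -2
  B^(n-1-k) = 5^0 mod 1009 = 1
  Delta = -2 * 1 mod 1009 = 1007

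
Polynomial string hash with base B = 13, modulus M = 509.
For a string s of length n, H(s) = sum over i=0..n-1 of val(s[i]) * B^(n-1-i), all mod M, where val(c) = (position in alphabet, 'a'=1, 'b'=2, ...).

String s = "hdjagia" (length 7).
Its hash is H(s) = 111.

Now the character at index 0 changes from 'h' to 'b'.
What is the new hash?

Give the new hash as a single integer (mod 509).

val('h') = 8, val('b') = 2
Position k = 0, exponent = n-1-k = 6
B^6 mod M = 13^6 mod 509 = 471
Delta = (2 - 8) * 471 mod 509 = 228
New hash = (111 + 228) mod 509 = 339

Answer: 339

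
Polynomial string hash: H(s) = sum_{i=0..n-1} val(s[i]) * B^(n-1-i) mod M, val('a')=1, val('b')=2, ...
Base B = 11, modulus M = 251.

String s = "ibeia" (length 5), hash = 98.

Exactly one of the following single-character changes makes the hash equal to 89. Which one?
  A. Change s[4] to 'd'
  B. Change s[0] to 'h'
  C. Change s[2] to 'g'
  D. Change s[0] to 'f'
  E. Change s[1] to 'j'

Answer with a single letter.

Option A: s[4]='a'->'d', delta=(4-1)*11^0 mod 251 = 3, hash=98+3 mod 251 = 101
Option B: s[0]='i'->'h', delta=(8-9)*11^4 mod 251 = 168, hash=98+168 mod 251 = 15
Option C: s[2]='e'->'g', delta=(7-5)*11^2 mod 251 = 242, hash=98+242 mod 251 = 89 <-- target
Option D: s[0]='i'->'f', delta=(6-9)*11^4 mod 251 = 2, hash=98+2 mod 251 = 100
Option E: s[1]='b'->'j', delta=(10-2)*11^3 mod 251 = 106, hash=98+106 mod 251 = 204

Answer: C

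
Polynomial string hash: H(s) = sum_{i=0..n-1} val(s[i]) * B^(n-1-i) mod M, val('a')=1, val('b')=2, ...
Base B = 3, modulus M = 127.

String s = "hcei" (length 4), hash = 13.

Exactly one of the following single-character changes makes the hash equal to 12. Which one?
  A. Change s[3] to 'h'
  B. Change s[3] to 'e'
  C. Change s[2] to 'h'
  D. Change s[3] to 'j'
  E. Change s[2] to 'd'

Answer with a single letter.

Option A: s[3]='i'->'h', delta=(8-9)*3^0 mod 127 = 126, hash=13+126 mod 127 = 12 <-- target
Option B: s[3]='i'->'e', delta=(5-9)*3^0 mod 127 = 123, hash=13+123 mod 127 = 9
Option C: s[2]='e'->'h', delta=(8-5)*3^1 mod 127 = 9, hash=13+9 mod 127 = 22
Option D: s[3]='i'->'j', delta=(10-9)*3^0 mod 127 = 1, hash=13+1 mod 127 = 14
Option E: s[2]='e'->'d', delta=(4-5)*3^1 mod 127 = 124, hash=13+124 mod 127 = 10

Answer: A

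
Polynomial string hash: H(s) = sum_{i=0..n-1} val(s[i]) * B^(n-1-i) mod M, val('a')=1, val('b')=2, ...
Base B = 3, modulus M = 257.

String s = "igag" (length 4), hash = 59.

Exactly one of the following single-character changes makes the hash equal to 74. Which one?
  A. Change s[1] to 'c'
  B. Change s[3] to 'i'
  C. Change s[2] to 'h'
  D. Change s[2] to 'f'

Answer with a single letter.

Option A: s[1]='g'->'c', delta=(3-7)*3^2 mod 257 = 221, hash=59+221 mod 257 = 23
Option B: s[3]='g'->'i', delta=(9-7)*3^0 mod 257 = 2, hash=59+2 mod 257 = 61
Option C: s[2]='a'->'h', delta=(8-1)*3^1 mod 257 = 21, hash=59+21 mod 257 = 80
Option D: s[2]='a'->'f', delta=(6-1)*3^1 mod 257 = 15, hash=59+15 mod 257 = 74 <-- target

Answer: D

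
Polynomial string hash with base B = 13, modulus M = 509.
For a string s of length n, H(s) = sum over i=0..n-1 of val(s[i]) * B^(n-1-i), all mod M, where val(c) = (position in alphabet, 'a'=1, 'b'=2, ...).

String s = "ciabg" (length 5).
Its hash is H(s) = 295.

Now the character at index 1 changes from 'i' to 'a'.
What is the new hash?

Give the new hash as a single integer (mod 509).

val('i') = 9, val('a') = 1
Position k = 1, exponent = n-1-k = 3
B^3 mod M = 13^3 mod 509 = 161
Delta = (1 - 9) * 161 mod 509 = 239
New hash = (295 + 239) mod 509 = 25

Answer: 25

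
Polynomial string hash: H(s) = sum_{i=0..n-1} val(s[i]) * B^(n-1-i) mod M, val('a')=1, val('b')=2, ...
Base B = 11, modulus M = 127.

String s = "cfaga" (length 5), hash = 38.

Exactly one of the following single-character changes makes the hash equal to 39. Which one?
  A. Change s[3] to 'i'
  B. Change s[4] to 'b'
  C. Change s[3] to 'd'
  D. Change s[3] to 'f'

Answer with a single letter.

Option A: s[3]='g'->'i', delta=(9-7)*11^1 mod 127 = 22, hash=38+22 mod 127 = 60
Option B: s[4]='a'->'b', delta=(2-1)*11^0 mod 127 = 1, hash=38+1 mod 127 = 39 <-- target
Option C: s[3]='g'->'d', delta=(4-7)*11^1 mod 127 = 94, hash=38+94 mod 127 = 5
Option D: s[3]='g'->'f', delta=(6-7)*11^1 mod 127 = 116, hash=38+116 mod 127 = 27

Answer: B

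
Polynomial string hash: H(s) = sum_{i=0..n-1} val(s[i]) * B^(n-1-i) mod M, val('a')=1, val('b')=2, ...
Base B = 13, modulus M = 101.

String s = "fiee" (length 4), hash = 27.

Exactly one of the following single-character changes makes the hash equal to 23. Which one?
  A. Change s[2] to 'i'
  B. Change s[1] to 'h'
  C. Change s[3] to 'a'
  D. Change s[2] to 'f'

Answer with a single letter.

Option A: s[2]='e'->'i', delta=(9-5)*13^1 mod 101 = 52, hash=27+52 mod 101 = 79
Option B: s[1]='i'->'h', delta=(8-9)*13^2 mod 101 = 33, hash=27+33 mod 101 = 60
Option C: s[3]='e'->'a', delta=(1-5)*13^0 mod 101 = 97, hash=27+97 mod 101 = 23 <-- target
Option D: s[2]='e'->'f', delta=(6-5)*13^1 mod 101 = 13, hash=27+13 mod 101 = 40

Answer: C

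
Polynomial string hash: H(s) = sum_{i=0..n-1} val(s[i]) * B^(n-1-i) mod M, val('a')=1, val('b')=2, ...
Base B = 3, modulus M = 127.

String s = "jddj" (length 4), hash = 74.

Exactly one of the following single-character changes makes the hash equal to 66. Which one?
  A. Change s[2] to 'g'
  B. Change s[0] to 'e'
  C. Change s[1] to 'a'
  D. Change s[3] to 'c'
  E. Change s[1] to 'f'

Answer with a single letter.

Answer: B

Derivation:
Option A: s[2]='d'->'g', delta=(7-4)*3^1 mod 127 = 9, hash=74+9 mod 127 = 83
Option B: s[0]='j'->'e', delta=(5-10)*3^3 mod 127 = 119, hash=74+119 mod 127 = 66 <-- target
Option C: s[1]='d'->'a', delta=(1-4)*3^2 mod 127 = 100, hash=74+100 mod 127 = 47
Option D: s[3]='j'->'c', delta=(3-10)*3^0 mod 127 = 120, hash=74+120 mod 127 = 67
Option E: s[1]='d'->'f', delta=(6-4)*3^2 mod 127 = 18, hash=74+18 mod 127 = 92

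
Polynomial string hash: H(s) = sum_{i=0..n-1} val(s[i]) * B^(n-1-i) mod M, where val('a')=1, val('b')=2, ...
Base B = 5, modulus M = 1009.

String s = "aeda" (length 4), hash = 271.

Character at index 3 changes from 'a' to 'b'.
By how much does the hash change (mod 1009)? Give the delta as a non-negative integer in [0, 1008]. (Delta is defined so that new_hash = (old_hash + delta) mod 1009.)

Delta formula: (val(new) - val(old)) * B^(n-1-k) mod M
  val('b') - val('a') = 2 - 1 = 1
  B^(n-1-k) = 5^0 mod 1009 = 1
  Delta = 1 * 1 mod 1009 = 1

Answer: 1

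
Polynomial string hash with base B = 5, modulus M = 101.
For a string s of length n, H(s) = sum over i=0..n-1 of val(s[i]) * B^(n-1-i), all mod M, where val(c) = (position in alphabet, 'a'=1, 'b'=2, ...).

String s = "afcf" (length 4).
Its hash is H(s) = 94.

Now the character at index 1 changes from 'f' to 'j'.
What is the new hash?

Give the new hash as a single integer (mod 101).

Answer: 93

Derivation:
val('f') = 6, val('j') = 10
Position k = 1, exponent = n-1-k = 2
B^2 mod M = 5^2 mod 101 = 25
Delta = (10 - 6) * 25 mod 101 = 100
New hash = (94 + 100) mod 101 = 93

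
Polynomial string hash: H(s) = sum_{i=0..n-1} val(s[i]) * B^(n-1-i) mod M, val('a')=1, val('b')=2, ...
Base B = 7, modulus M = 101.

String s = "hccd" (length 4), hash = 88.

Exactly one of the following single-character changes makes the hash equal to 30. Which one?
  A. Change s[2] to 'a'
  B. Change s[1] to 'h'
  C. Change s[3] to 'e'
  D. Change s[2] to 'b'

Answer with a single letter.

Answer: B

Derivation:
Option A: s[2]='c'->'a', delta=(1-3)*7^1 mod 101 = 87, hash=88+87 mod 101 = 74
Option B: s[1]='c'->'h', delta=(8-3)*7^2 mod 101 = 43, hash=88+43 mod 101 = 30 <-- target
Option C: s[3]='d'->'e', delta=(5-4)*7^0 mod 101 = 1, hash=88+1 mod 101 = 89
Option D: s[2]='c'->'b', delta=(2-3)*7^1 mod 101 = 94, hash=88+94 mod 101 = 81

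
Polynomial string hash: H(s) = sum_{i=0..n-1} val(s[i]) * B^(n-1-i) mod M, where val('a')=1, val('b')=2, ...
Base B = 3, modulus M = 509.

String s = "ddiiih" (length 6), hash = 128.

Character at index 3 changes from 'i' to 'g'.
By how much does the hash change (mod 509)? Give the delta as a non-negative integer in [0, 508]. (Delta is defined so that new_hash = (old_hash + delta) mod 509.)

Answer: 491

Derivation:
Delta formula: (val(new) - val(old)) * B^(n-1-k) mod M
  val('g') - val('i') = 7 - 9 = -2
  B^(n-1-k) = 3^2 mod 509 = 9
  Delta = -2 * 9 mod 509 = 491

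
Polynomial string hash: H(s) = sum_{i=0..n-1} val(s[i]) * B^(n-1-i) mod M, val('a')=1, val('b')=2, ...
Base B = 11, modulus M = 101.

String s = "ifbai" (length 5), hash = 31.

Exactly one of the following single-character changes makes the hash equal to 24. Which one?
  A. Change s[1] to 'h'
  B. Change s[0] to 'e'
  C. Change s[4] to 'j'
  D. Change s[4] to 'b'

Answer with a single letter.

Option A: s[1]='f'->'h', delta=(8-6)*11^3 mod 101 = 36, hash=31+36 mod 101 = 67
Option B: s[0]='i'->'e', delta=(5-9)*11^4 mod 101 = 16, hash=31+16 mod 101 = 47
Option C: s[4]='i'->'j', delta=(10-9)*11^0 mod 101 = 1, hash=31+1 mod 101 = 32
Option D: s[4]='i'->'b', delta=(2-9)*11^0 mod 101 = 94, hash=31+94 mod 101 = 24 <-- target

Answer: D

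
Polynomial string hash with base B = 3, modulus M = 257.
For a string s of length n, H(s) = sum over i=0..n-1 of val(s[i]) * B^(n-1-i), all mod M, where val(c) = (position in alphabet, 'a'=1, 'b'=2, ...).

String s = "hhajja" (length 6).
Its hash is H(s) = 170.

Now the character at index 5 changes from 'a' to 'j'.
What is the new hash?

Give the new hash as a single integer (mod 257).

Answer: 179

Derivation:
val('a') = 1, val('j') = 10
Position k = 5, exponent = n-1-k = 0
B^0 mod M = 3^0 mod 257 = 1
Delta = (10 - 1) * 1 mod 257 = 9
New hash = (170 + 9) mod 257 = 179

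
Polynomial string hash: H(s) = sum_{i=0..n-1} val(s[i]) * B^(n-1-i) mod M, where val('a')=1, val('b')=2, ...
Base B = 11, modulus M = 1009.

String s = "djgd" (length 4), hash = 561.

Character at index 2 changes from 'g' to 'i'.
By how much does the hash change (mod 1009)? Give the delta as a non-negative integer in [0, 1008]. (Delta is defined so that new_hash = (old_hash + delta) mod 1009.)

Answer: 22

Derivation:
Delta formula: (val(new) - val(old)) * B^(n-1-k) mod M
  val('i') - val('g') = 9 - 7 = 2
  B^(n-1-k) = 11^1 mod 1009 = 11
  Delta = 2 * 11 mod 1009 = 22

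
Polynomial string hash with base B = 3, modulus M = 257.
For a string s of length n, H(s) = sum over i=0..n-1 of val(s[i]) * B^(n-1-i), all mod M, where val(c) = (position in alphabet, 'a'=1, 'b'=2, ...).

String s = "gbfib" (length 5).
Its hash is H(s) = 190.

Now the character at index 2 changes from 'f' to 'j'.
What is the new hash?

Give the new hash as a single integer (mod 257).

val('f') = 6, val('j') = 10
Position k = 2, exponent = n-1-k = 2
B^2 mod M = 3^2 mod 257 = 9
Delta = (10 - 6) * 9 mod 257 = 36
New hash = (190 + 36) mod 257 = 226

Answer: 226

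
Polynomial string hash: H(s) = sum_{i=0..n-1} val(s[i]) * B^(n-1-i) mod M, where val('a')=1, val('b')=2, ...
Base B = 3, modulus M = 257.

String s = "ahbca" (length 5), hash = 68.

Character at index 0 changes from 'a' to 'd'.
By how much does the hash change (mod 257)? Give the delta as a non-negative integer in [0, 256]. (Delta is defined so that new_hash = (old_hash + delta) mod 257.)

Delta formula: (val(new) - val(old)) * B^(n-1-k) mod M
  val('d') - val('a') = 4 - 1 = 3
  B^(n-1-k) = 3^4 mod 257 = 81
  Delta = 3 * 81 mod 257 = 243

Answer: 243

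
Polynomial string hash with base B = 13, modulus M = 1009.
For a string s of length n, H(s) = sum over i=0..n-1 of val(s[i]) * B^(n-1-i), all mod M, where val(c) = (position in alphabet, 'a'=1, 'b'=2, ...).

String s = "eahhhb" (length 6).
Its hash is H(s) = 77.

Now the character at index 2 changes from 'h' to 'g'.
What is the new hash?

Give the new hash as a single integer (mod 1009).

Answer: 907

Derivation:
val('h') = 8, val('g') = 7
Position k = 2, exponent = n-1-k = 3
B^3 mod M = 13^3 mod 1009 = 179
Delta = (7 - 8) * 179 mod 1009 = 830
New hash = (77 + 830) mod 1009 = 907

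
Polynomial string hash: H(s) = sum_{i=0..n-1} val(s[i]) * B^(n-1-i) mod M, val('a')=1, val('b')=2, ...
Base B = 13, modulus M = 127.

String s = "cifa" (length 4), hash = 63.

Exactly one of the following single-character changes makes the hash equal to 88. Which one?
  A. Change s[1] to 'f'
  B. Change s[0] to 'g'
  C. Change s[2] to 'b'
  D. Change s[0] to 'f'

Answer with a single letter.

Option A: s[1]='i'->'f', delta=(6-9)*13^2 mod 127 = 1, hash=63+1 mod 127 = 64
Option B: s[0]='c'->'g', delta=(7-3)*13^3 mod 127 = 25, hash=63+25 mod 127 = 88 <-- target
Option C: s[2]='f'->'b', delta=(2-6)*13^1 mod 127 = 75, hash=63+75 mod 127 = 11
Option D: s[0]='c'->'f', delta=(6-3)*13^3 mod 127 = 114, hash=63+114 mod 127 = 50

Answer: B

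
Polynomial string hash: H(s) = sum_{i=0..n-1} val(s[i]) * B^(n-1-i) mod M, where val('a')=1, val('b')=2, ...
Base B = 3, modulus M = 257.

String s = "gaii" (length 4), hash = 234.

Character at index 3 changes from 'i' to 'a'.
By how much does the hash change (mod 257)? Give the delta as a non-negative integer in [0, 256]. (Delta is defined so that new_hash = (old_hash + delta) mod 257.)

Delta formula: (val(new) - val(old)) * B^(n-1-k) mod M
  val('a') - val('i') = 1 - 9 = -8
  B^(n-1-k) = 3^0 mod 257 = 1
  Delta = -8 * 1 mod 257 = 249

Answer: 249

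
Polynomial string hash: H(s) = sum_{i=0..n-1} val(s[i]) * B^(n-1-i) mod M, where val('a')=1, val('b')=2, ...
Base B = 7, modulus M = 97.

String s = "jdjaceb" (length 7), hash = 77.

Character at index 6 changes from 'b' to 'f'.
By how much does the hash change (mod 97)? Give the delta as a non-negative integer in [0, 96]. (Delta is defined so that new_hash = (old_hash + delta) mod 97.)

Answer: 4

Derivation:
Delta formula: (val(new) - val(old)) * B^(n-1-k) mod M
  val('f') - val('b') = 6 - 2 = 4
  B^(n-1-k) = 7^0 mod 97 = 1
  Delta = 4 * 1 mod 97 = 4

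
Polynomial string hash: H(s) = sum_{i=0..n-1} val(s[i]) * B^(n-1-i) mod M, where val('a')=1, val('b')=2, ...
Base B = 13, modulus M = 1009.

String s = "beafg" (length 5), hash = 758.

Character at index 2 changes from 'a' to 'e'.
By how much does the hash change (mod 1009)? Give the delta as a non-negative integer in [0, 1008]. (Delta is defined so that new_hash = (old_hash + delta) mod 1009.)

Answer: 676

Derivation:
Delta formula: (val(new) - val(old)) * B^(n-1-k) mod M
  val('e') - val('a') = 5 - 1 = 4
  B^(n-1-k) = 13^2 mod 1009 = 169
  Delta = 4 * 169 mod 1009 = 676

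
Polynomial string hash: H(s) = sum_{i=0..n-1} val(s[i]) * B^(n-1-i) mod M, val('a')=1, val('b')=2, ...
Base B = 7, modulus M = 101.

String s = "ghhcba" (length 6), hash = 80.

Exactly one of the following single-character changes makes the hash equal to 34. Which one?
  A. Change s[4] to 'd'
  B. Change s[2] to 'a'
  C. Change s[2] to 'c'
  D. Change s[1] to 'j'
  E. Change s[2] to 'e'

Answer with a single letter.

Option A: s[4]='b'->'d', delta=(4-2)*7^1 mod 101 = 14, hash=80+14 mod 101 = 94
Option B: s[2]='h'->'a', delta=(1-8)*7^3 mod 101 = 23, hash=80+23 mod 101 = 2
Option C: s[2]='h'->'c', delta=(3-8)*7^3 mod 101 = 2, hash=80+2 mod 101 = 82
Option D: s[1]='h'->'j', delta=(10-8)*7^4 mod 101 = 55, hash=80+55 mod 101 = 34 <-- target
Option E: s[2]='h'->'e', delta=(5-8)*7^3 mod 101 = 82, hash=80+82 mod 101 = 61

Answer: D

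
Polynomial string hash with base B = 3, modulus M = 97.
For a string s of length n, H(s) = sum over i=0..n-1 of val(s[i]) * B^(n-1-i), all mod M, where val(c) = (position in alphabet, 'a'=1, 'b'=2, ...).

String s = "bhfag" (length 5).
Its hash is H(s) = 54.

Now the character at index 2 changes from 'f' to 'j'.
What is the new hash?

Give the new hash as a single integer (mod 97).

val('f') = 6, val('j') = 10
Position k = 2, exponent = n-1-k = 2
B^2 mod M = 3^2 mod 97 = 9
Delta = (10 - 6) * 9 mod 97 = 36
New hash = (54 + 36) mod 97 = 90

Answer: 90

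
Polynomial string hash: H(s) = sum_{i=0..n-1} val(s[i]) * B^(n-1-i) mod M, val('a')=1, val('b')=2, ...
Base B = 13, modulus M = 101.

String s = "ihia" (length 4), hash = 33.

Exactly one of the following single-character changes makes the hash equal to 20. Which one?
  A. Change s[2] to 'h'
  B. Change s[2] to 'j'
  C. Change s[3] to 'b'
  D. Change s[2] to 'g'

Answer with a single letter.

Option A: s[2]='i'->'h', delta=(8-9)*13^1 mod 101 = 88, hash=33+88 mod 101 = 20 <-- target
Option B: s[2]='i'->'j', delta=(10-9)*13^1 mod 101 = 13, hash=33+13 mod 101 = 46
Option C: s[3]='a'->'b', delta=(2-1)*13^0 mod 101 = 1, hash=33+1 mod 101 = 34
Option D: s[2]='i'->'g', delta=(7-9)*13^1 mod 101 = 75, hash=33+75 mod 101 = 7

Answer: A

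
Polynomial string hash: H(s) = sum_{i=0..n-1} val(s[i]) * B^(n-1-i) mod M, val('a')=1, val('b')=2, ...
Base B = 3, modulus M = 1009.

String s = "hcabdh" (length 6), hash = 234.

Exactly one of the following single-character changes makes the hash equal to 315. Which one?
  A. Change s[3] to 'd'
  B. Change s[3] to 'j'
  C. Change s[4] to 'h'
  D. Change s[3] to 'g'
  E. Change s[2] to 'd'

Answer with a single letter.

Answer: E

Derivation:
Option A: s[3]='b'->'d', delta=(4-2)*3^2 mod 1009 = 18, hash=234+18 mod 1009 = 252
Option B: s[3]='b'->'j', delta=(10-2)*3^2 mod 1009 = 72, hash=234+72 mod 1009 = 306
Option C: s[4]='d'->'h', delta=(8-4)*3^1 mod 1009 = 12, hash=234+12 mod 1009 = 246
Option D: s[3]='b'->'g', delta=(7-2)*3^2 mod 1009 = 45, hash=234+45 mod 1009 = 279
Option E: s[2]='a'->'d', delta=(4-1)*3^3 mod 1009 = 81, hash=234+81 mod 1009 = 315 <-- target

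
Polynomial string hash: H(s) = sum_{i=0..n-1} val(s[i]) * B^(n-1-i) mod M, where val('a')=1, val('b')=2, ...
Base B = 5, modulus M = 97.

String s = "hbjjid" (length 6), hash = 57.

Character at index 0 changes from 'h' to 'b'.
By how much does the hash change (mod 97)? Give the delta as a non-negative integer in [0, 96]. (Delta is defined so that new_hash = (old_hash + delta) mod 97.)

Answer: 68

Derivation:
Delta formula: (val(new) - val(old)) * B^(n-1-k) mod M
  val('b') - val('h') = 2 - 8 = -6
  B^(n-1-k) = 5^5 mod 97 = 21
  Delta = -6 * 21 mod 97 = 68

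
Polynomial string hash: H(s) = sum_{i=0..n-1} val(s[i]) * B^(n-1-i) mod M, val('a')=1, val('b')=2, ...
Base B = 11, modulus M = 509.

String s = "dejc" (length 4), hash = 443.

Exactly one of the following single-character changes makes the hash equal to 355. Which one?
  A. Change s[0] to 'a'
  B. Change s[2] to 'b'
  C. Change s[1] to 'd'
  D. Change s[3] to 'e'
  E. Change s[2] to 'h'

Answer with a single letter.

Answer: B

Derivation:
Option A: s[0]='d'->'a', delta=(1-4)*11^3 mod 509 = 79, hash=443+79 mod 509 = 13
Option B: s[2]='j'->'b', delta=(2-10)*11^1 mod 509 = 421, hash=443+421 mod 509 = 355 <-- target
Option C: s[1]='e'->'d', delta=(4-5)*11^2 mod 509 = 388, hash=443+388 mod 509 = 322
Option D: s[3]='c'->'e', delta=(5-3)*11^0 mod 509 = 2, hash=443+2 mod 509 = 445
Option E: s[2]='j'->'h', delta=(8-10)*11^1 mod 509 = 487, hash=443+487 mod 509 = 421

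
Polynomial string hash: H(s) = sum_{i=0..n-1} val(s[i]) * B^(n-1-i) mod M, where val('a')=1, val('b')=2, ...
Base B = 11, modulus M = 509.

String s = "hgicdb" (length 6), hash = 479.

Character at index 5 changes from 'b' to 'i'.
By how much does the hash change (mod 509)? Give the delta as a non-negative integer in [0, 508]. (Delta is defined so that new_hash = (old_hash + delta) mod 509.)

Answer: 7

Derivation:
Delta formula: (val(new) - val(old)) * B^(n-1-k) mod M
  val('i') - val('b') = 9 - 2 = 7
  B^(n-1-k) = 11^0 mod 509 = 1
  Delta = 7 * 1 mod 509 = 7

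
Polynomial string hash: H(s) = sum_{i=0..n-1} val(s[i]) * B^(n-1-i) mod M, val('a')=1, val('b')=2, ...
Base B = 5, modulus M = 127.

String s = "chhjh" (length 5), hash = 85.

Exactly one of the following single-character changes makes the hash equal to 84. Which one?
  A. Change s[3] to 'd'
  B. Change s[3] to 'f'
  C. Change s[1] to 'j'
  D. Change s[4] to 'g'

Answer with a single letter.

Option A: s[3]='j'->'d', delta=(4-10)*5^1 mod 127 = 97, hash=85+97 mod 127 = 55
Option B: s[3]='j'->'f', delta=(6-10)*5^1 mod 127 = 107, hash=85+107 mod 127 = 65
Option C: s[1]='h'->'j', delta=(10-8)*5^3 mod 127 = 123, hash=85+123 mod 127 = 81
Option D: s[4]='h'->'g', delta=(7-8)*5^0 mod 127 = 126, hash=85+126 mod 127 = 84 <-- target

Answer: D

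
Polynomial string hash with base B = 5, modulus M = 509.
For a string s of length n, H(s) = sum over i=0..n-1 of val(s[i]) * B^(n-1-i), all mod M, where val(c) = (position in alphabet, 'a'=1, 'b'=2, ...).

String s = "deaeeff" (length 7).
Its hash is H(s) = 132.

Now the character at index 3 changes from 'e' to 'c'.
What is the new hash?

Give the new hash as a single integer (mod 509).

val('e') = 5, val('c') = 3
Position k = 3, exponent = n-1-k = 3
B^3 mod M = 5^3 mod 509 = 125
Delta = (3 - 5) * 125 mod 509 = 259
New hash = (132 + 259) mod 509 = 391

Answer: 391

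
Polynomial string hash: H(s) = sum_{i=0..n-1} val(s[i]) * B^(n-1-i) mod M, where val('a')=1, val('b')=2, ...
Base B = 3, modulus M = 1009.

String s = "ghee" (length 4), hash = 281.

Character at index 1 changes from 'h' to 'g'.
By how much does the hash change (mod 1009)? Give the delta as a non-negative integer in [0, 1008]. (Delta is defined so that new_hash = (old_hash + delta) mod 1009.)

Answer: 1000

Derivation:
Delta formula: (val(new) - val(old)) * B^(n-1-k) mod M
  val('g') - val('h') = 7 - 8 = -1
  B^(n-1-k) = 3^2 mod 1009 = 9
  Delta = -1 * 9 mod 1009 = 1000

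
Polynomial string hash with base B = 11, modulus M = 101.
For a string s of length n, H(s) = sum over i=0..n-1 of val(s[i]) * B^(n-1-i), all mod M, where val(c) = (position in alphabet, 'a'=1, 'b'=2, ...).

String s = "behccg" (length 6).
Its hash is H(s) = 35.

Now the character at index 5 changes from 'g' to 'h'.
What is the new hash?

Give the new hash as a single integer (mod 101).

val('g') = 7, val('h') = 8
Position k = 5, exponent = n-1-k = 0
B^0 mod M = 11^0 mod 101 = 1
Delta = (8 - 7) * 1 mod 101 = 1
New hash = (35 + 1) mod 101 = 36

Answer: 36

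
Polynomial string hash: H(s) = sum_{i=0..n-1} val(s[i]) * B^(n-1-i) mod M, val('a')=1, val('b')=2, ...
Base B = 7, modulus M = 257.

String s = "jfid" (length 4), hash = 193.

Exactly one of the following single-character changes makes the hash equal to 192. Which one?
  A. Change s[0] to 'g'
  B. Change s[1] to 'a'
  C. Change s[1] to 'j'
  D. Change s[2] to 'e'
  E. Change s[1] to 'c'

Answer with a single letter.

Answer: A

Derivation:
Option A: s[0]='j'->'g', delta=(7-10)*7^3 mod 257 = 256, hash=193+256 mod 257 = 192 <-- target
Option B: s[1]='f'->'a', delta=(1-6)*7^2 mod 257 = 12, hash=193+12 mod 257 = 205
Option C: s[1]='f'->'j', delta=(10-6)*7^2 mod 257 = 196, hash=193+196 mod 257 = 132
Option D: s[2]='i'->'e', delta=(5-9)*7^1 mod 257 = 229, hash=193+229 mod 257 = 165
Option E: s[1]='f'->'c', delta=(3-6)*7^2 mod 257 = 110, hash=193+110 mod 257 = 46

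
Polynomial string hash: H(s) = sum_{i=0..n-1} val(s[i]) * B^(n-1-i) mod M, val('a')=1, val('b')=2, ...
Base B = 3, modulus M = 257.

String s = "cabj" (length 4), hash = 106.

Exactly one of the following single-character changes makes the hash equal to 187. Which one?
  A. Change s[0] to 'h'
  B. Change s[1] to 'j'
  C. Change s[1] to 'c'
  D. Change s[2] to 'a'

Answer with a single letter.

Option A: s[0]='c'->'h', delta=(8-3)*3^3 mod 257 = 135, hash=106+135 mod 257 = 241
Option B: s[1]='a'->'j', delta=(10-1)*3^2 mod 257 = 81, hash=106+81 mod 257 = 187 <-- target
Option C: s[1]='a'->'c', delta=(3-1)*3^2 mod 257 = 18, hash=106+18 mod 257 = 124
Option D: s[2]='b'->'a', delta=(1-2)*3^1 mod 257 = 254, hash=106+254 mod 257 = 103

Answer: B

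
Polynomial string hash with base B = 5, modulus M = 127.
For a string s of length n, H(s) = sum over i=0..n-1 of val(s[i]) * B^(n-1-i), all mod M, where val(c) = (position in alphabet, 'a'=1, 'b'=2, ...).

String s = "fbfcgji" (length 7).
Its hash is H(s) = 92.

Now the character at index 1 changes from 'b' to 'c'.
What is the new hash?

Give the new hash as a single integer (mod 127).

Answer: 42

Derivation:
val('b') = 2, val('c') = 3
Position k = 1, exponent = n-1-k = 5
B^5 mod M = 5^5 mod 127 = 77
Delta = (3 - 2) * 77 mod 127 = 77
New hash = (92 + 77) mod 127 = 42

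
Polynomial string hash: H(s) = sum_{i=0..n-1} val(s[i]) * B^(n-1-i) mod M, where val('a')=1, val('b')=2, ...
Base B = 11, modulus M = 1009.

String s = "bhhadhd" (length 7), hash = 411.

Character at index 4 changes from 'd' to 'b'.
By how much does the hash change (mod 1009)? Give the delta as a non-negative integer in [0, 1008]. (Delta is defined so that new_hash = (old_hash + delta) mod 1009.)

Answer: 767

Derivation:
Delta formula: (val(new) - val(old)) * B^(n-1-k) mod M
  val('b') - val('d') = 2 - 4 = -2
  B^(n-1-k) = 11^2 mod 1009 = 121
  Delta = -2 * 121 mod 1009 = 767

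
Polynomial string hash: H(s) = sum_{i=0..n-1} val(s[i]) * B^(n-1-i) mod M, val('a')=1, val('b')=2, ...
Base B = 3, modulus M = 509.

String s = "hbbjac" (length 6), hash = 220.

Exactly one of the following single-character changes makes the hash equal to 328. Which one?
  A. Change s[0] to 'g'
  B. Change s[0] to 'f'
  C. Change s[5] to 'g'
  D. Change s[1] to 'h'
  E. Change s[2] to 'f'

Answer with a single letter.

Answer: E

Derivation:
Option A: s[0]='h'->'g', delta=(7-8)*3^5 mod 509 = 266, hash=220+266 mod 509 = 486
Option B: s[0]='h'->'f', delta=(6-8)*3^5 mod 509 = 23, hash=220+23 mod 509 = 243
Option C: s[5]='c'->'g', delta=(7-3)*3^0 mod 509 = 4, hash=220+4 mod 509 = 224
Option D: s[1]='b'->'h', delta=(8-2)*3^4 mod 509 = 486, hash=220+486 mod 509 = 197
Option E: s[2]='b'->'f', delta=(6-2)*3^3 mod 509 = 108, hash=220+108 mod 509 = 328 <-- target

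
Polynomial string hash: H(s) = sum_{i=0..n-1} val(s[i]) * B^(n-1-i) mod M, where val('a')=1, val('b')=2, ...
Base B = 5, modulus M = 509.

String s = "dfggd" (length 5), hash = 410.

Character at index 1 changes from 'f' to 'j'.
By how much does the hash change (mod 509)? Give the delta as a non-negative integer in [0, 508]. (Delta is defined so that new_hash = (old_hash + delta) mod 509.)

Delta formula: (val(new) - val(old)) * B^(n-1-k) mod M
  val('j') - val('f') = 10 - 6 = 4
  B^(n-1-k) = 5^3 mod 509 = 125
  Delta = 4 * 125 mod 509 = 500

Answer: 500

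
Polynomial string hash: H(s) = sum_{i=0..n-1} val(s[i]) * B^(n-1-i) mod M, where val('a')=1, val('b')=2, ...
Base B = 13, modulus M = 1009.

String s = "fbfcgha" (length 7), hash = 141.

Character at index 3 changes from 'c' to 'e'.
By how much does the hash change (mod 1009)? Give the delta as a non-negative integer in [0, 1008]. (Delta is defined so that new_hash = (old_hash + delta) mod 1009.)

Answer: 358

Derivation:
Delta formula: (val(new) - val(old)) * B^(n-1-k) mod M
  val('e') - val('c') = 5 - 3 = 2
  B^(n-1-k) = 13^3 mod 1009 = 179
  Delta = 2 * 179 mod 1009 = 358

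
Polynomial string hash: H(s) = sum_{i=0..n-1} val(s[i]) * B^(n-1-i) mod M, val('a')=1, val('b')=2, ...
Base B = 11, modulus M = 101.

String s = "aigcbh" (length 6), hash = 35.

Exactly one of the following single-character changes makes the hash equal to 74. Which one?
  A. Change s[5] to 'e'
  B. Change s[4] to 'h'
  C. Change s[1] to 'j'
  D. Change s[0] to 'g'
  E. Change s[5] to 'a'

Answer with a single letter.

Answer: D

Derivation:
Option A: s[5]='h'->'e', delta=(5-8)*11^0 mod 101 = 98, hash=35+98 mod 101 = 32
Option B: s[4]='b'->'h', delta=(8-2)*11^1 mod 101 = 66, hash=35+66 mod 101 = 0
Option C: s[1]='i'->'j', delta=(10-9)*11^4 mod 101 = 97, hash=35+97 mod 101 = 31
Option D: s[0]='a'->'g', delta=(7-1)*11^5 mod 101 = 39, hash=35+39 mod 101 = 74 <-- target
Option E: s[5]='h'->'a', delta=(1-8)*11^0 mod 101 = 94, hash=35+94 mod 101 = 28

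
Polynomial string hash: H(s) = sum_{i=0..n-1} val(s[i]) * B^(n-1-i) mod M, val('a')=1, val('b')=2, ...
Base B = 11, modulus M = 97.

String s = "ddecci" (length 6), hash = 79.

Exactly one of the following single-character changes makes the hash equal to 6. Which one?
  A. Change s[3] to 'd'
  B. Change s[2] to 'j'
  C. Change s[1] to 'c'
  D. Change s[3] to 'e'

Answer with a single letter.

Option A: s[3]='c'->'d', delta=(4-3)*11^2 mod 97 = 24, hash=79+24 mod 97 = 6 <-- target
Option B: s[2]='e'->'j', delta=(10-5)*11^3 mod 97 = 59, hash=79+59 mod 97 = 41
Option C: s[1]='d'->'c', delta=(3-4)*11^4 mod 97 = 6, hash=79+6 mod 97 = 85
Option D: s[3]='c'->'e', delta=(5-3)*11^2 mod 97 = 48, hash=79+48 mod 97 = 30

Answer: A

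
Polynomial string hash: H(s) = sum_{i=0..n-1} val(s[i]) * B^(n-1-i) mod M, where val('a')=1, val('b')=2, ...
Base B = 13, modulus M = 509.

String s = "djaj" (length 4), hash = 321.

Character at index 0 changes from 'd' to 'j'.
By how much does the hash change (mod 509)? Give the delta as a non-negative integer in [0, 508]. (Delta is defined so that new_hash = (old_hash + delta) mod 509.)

Answer: 457

Derivation:
Delta formula: (val(new) - val(old)) * B^(n-1-k) mod M
  val('j') - val('d') = 10 - 4 = 6
  B^(n-1-k) = 13^3 mod 509 = 161
  Delta = 6 * 161 mod 509 = 457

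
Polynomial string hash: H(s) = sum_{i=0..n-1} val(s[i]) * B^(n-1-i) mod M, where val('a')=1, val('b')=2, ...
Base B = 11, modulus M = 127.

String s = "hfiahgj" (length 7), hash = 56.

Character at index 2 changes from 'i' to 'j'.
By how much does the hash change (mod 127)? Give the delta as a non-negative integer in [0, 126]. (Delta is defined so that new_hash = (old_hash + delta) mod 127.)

Answer: 36

Derivation:
Delta formula: (val(new) - val(old)) * B^(n-1-k) mod M
  val('j') - val('i') = 10 - 9 = 1
  B^(n-1-k) = 11^4 mod 127 = 36
  Delta = 1 * 36 mod 127 = 36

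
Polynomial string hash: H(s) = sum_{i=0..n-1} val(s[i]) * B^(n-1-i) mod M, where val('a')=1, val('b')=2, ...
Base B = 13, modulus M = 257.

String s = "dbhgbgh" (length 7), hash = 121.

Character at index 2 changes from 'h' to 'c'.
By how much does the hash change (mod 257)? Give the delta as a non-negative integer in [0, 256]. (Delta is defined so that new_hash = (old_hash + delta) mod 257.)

Delta formula: (val(new) - val(old)) * B^(n-1-k) mod M
  val('c') - val('h') = 3 - 8 = -5
  B^(n-1-k) = 13^4 mod 257 = 34
  Delta = -5 * 34 mod 257 = 87

Answer: 87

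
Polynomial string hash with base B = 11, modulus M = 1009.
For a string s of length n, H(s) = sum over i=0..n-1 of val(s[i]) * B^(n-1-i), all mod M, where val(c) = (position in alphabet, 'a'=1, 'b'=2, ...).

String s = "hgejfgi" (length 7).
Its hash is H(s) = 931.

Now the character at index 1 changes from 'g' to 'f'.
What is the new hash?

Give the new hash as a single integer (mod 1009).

val('g') = 7, val('f') = 6
Position k = 1, exponent = n-1-k = 5
B^5 mod M = 11^5 mod 1009 = 620
Delta = (6 - 7) * 620 mod 1009 = 389
New hash = (931 + 389) mod 1009 = 311

Answer: 311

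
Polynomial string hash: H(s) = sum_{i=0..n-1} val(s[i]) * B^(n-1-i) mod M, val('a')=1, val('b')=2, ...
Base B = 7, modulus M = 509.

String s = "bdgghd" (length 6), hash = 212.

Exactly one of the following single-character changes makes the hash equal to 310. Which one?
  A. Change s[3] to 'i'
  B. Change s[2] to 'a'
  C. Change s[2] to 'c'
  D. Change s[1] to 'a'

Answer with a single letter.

Option A: s[3]='g'->'i', delta=(9-7)*7^2 mod 509 = 98, hash=212+98 mod 509 = 310 <-- target
Option B: s[2]='g'->'a', delta=(1-7)*7^3 mod 509 = 487, hash=212+487 mod 509 = 190
Option C: s[2]='g'->'c', delta=(3-7)*7^3 mod 509 = 155, hash=212+155 mod 509 = 367
Option D: s[1]='d'->'a', delta=(1-4)*7^4 mod 509 = 432, hash=212+432 mod 509 = 135

Answer: A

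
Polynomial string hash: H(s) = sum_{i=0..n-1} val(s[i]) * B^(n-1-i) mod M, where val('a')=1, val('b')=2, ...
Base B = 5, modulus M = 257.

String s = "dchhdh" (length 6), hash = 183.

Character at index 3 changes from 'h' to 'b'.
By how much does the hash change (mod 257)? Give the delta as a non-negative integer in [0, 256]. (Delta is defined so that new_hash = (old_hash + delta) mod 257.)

Delta formula: (val(new) - val(old)) * B^(n-1-k) mod M
  val('b') - val('h') = 2 - 8 = -6
  B^(n-1-k) = 5^2 mod 257 = 25
  Delta = -6 * 25 mod 257 = 107

Answer: 107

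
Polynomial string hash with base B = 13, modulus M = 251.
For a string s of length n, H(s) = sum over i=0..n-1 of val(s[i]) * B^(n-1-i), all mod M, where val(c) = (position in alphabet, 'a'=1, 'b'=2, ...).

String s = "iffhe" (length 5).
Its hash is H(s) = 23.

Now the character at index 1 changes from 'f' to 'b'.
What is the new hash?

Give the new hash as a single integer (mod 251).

val('f') = 6, val('b') = 2
Position k = 1, exponent = n-1-k = 3
B^3 mod M = 13^3 mod 251 = 189
Delta = (2 - 6) * 189 mod 251 = 248
New hash = (23 + 248) mod 251 = 20

Answer: 20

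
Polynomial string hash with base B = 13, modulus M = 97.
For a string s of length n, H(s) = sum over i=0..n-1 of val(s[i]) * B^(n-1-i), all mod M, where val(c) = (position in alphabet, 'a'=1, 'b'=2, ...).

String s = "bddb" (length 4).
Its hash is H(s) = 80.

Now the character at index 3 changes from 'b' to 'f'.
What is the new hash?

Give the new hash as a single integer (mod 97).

val('b') = 2, val('f') = 6
Position k = 3, exponent = n-1-k = 0
B^0 mod M = 13^0 mod 97 = 1
Delta = (6 - 2) * 1 mod 97 = 4
New hash = (80 + 4) mod 97 = 84

Answer: 84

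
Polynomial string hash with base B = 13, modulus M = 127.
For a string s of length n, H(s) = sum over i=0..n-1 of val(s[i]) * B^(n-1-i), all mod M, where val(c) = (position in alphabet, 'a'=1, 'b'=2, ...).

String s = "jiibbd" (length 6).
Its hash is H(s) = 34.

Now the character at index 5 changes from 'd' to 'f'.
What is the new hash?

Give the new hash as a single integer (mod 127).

val('d') = 4, val('f') = 6
Position k = 5, exponent = n-1-k = 0
B^0 mod M = 13^0 mod 127 = 1
Delta = (6 - 4) * 1 mod 127 = 2
New hash = (34 + 2) mod 127 = 36

Answer: 36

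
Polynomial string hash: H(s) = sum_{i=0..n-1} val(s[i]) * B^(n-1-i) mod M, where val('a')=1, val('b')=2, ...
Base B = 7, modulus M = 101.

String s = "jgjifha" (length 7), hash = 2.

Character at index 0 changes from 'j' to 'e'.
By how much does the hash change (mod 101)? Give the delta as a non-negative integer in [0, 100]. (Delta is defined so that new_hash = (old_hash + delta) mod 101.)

Delta formula: (val(new) - val(old)) * B^(n-1-k) mod M
  val('e') - val('j') = 5 - 10 = -5
  B^(n-1-k) = 7^6 mod 101 = 85
  Delta = -5 * 85 mod 101 = 80

Answer: 80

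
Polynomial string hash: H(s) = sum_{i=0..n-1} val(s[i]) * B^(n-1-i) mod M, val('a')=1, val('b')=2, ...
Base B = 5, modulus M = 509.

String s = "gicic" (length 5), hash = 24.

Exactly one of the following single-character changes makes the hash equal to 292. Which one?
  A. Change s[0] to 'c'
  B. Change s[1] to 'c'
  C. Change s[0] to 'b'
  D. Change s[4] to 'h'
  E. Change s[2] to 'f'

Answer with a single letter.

Option A: s[0]='g'->'c', delta=(3-7)*5^4 mod 509 = 45, hash=24+45 mod 509 = 69
Option B: s[1]='i'->'c', delta=(3-9)*5^3 mod 509 = 268, hash=24+268 mod 509 = 292 <-- target
Option C: s[0]='g'->'b', delta=(2-7)*5^4 mod 509 = 438, hash=24+438 mod 509 = 462
Option D: s[4]='c'->'h', delta=(8-3)*5^0 mod 509 = 5, hash=24+5 mod 509 = 29
Option E: s[2]='c'->'f', delta=(6-3)*5^2 mod 509 = 75, hash=24+75 mod 509 = 99

Answer: B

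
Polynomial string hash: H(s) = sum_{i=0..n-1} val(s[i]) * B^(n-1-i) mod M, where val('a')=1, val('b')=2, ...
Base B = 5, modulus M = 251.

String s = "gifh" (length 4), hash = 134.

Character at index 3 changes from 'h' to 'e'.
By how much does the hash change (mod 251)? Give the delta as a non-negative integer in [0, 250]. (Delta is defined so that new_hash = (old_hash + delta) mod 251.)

Delta formula: (val(new) - val(old)) * B^(n-1-k) mod M
  val('e') - val('h') = 5 - 8 = -3
  B^(n-1-k) = 5^0 mod 251 = 1
  Delta = -3 * 1 mod 251 = 248

Answer: 248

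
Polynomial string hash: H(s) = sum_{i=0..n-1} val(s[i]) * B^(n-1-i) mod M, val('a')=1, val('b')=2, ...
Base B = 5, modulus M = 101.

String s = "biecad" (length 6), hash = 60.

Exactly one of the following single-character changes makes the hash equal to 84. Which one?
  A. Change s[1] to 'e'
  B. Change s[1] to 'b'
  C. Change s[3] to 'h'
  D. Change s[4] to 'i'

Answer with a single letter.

Answer: C

Derivation:
Option A: s[1]='i'->'e', delta=(5-9)*5^4 mod 101 = 25, hash=60+25 mod 101 = 85
Option B: s[1]='i'->'b', delta=(2-9)*5^4 mod 101 = 69, hash=60+69 mod 101 = 28
Option C: s[3]='c'->'h', delta=(8-3)*5^2 mod 101 = 24, hash=60+24 mod 101 = 84 <-- target
Option D: s[4]='a'->'i', delta=(9-1)*5^1 mod 101 = 40, hash=60+40 mod 101 = 100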